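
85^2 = 7225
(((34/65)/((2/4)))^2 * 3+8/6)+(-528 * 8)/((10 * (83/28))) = -137.88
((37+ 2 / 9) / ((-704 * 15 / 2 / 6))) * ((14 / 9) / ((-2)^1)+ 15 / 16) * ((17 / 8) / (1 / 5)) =-130985 / 1824768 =-0.07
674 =674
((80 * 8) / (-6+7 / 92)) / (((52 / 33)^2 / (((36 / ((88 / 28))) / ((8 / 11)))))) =-12623688 / 18421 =-685.29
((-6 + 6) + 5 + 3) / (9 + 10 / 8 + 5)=32 / 61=0.52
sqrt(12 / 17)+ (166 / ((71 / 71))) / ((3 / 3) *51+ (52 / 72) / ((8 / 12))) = 2 *sqrt(51) / 17+ 1992 / 625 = 4.03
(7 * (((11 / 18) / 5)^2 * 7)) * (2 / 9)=5929 / 36450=0.16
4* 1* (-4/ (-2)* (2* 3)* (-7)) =-336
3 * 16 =48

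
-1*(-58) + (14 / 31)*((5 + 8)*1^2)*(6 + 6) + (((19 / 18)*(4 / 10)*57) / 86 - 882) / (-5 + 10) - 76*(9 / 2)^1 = -77958989 / 199950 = -389.89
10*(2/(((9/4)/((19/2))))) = 760/9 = 84.44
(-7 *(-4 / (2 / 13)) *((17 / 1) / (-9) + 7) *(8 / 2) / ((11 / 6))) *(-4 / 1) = -267904 / 33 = -8118.30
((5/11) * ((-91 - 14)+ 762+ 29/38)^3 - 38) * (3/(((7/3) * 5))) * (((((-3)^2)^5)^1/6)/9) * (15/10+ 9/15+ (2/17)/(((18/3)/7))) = 83500089730459631397/1026106400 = 81375664093.37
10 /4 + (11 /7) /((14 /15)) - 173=-8272 /49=-168.82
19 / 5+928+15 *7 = 5184 / 5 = 1036.80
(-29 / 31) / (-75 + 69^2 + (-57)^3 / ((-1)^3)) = -29 / 5886249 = -0.00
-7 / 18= -0.39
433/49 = 8.84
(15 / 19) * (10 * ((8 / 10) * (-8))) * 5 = -252.63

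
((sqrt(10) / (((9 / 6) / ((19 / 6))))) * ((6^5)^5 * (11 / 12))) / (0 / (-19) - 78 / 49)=-449312623016219246592 * sqrt(10) / 13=-109296251553526684652.47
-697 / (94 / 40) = -13940 / 47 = -296.60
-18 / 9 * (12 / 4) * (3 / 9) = -2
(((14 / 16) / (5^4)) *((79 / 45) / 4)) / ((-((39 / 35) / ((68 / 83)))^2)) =-7831033 / 23575880250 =-0.00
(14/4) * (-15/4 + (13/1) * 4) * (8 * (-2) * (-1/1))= 2702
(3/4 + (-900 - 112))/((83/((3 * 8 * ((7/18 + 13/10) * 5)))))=-614840/249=-2469.24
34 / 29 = 1.17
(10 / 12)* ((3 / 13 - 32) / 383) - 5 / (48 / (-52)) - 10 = -277975 / 59748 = -4.65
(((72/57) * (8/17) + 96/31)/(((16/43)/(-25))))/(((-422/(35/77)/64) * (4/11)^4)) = 977.76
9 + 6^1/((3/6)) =21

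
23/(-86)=-23/86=-0.27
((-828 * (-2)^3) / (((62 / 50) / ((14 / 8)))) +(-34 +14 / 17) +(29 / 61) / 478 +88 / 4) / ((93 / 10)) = 1004.00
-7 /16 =-0.44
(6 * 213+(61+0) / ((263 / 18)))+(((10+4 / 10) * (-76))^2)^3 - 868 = 1001976103451233621276032 / 4109375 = 243826884490034037.12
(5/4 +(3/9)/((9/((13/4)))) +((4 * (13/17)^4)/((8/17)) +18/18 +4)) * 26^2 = 6271.28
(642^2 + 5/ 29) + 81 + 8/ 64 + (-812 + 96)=95474797/ 232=411529.30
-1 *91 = -91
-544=-544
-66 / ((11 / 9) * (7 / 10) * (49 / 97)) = -52380 / 343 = -152.71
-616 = -616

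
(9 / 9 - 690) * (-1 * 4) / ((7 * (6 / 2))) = 2756 / 21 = 131.24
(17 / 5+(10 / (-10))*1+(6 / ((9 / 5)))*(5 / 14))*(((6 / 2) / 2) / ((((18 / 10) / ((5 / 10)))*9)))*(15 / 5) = 377 / 756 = 0.50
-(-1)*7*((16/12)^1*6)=56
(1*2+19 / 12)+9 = 151 / 12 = 12.58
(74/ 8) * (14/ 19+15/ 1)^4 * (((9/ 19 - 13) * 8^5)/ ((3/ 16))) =-9225148390651461632/ 7428297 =-1241892777126.64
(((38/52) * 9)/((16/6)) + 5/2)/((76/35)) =36155/15808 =2.29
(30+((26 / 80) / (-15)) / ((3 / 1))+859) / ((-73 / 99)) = -17602057 / 14600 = -1205.62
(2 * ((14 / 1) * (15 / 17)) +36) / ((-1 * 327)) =-344 / 1853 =-0.19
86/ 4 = 43/ 2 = 21.50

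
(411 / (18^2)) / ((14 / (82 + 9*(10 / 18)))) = 7.88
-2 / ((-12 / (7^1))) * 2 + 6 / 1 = 25 / 3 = 8.33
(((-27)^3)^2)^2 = 150094635296999121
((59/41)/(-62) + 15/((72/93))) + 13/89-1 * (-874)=808572673/904952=893.50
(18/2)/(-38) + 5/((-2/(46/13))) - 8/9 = -44335/4446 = -9.97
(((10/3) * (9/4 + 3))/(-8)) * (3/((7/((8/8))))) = -15/16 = -0.94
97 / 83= 1.17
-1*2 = -2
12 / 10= 6 / 5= 1.20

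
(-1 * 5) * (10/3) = -50/3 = -16.67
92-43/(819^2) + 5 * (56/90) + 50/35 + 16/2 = 70121099/670761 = 104.54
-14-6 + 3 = -17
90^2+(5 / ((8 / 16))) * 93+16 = 9046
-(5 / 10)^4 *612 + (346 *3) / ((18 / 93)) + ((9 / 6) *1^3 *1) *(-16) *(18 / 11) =232561 / 44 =5285.48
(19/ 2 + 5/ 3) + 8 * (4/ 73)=5083/ 438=11.61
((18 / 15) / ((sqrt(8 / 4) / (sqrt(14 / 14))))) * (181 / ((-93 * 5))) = -181 * sqrt(2) / 775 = -0.33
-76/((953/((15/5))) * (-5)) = 228/4765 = 0.05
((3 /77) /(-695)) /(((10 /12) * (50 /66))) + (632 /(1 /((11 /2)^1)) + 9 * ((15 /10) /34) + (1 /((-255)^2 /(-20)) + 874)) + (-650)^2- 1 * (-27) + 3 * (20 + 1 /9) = 2701206199386559 /6326932500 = 426937.73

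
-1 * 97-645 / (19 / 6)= -5713 / 19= -300.68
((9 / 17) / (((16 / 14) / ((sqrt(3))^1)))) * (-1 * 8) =-63 * sqrt(3) / 17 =-6.42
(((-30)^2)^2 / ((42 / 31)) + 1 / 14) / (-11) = -8370001 / 154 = -54350.66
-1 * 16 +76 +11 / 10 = 611 / 10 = 61.10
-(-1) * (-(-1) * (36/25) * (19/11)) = 2.49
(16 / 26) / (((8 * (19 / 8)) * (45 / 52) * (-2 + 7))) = 32 / 4275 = 0.01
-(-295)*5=1475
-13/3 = -4.33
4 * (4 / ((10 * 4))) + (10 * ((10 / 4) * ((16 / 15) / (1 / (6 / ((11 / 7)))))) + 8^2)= 9142 / 55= 166.22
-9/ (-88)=9/ 88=0.10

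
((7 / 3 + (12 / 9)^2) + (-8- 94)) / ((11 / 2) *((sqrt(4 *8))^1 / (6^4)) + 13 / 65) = -102759840 / 206927 + 8721900 *sqrt(2) / 206927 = -436.99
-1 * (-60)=60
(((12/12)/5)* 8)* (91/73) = 728/365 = 1.99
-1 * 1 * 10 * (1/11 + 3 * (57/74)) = -9775/407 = -24.02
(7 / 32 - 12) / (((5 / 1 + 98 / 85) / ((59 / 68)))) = -111215 / 66944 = -1.66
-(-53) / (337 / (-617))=-32701 / 337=-97.04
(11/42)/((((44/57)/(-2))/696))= -3306/7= -472.29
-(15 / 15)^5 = -1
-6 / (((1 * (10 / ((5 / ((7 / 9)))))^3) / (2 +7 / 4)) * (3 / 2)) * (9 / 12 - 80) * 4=1263.26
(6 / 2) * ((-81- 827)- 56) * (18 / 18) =-2892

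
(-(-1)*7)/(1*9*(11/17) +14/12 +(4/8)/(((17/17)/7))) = 357/535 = 0.67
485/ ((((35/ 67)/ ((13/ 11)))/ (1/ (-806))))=-6499/ 4774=-1.36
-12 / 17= -0.71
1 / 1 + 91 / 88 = 179 / 88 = 2.03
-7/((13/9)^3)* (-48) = 244944/2197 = 111.49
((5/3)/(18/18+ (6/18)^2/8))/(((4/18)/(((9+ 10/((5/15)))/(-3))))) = -7020/73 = -96.16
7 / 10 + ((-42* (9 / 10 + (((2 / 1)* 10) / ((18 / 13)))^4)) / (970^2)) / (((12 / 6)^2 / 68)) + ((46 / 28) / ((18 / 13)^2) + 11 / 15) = -4428467086909 / 144042381000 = -30.74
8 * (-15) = -120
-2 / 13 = -0.15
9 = 9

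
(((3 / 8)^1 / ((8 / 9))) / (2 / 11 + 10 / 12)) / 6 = 297 / 4288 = 0.07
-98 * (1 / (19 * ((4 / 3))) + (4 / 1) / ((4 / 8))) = -29939 / 38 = -787.87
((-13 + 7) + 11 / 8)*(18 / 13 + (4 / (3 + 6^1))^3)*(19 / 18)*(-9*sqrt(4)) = 4904831 / 37908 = 129.39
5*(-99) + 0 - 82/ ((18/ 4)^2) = -499.05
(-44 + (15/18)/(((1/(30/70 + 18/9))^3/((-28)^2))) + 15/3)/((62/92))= 9002246/651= 13828.33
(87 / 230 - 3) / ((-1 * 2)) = 603 / 460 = 1.31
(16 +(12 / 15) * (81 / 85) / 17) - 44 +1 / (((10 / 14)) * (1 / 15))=-6.96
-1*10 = -10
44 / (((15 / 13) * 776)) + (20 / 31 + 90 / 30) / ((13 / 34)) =11237849 / 1172730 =9.58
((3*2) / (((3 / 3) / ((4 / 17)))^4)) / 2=768 / 83521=0.01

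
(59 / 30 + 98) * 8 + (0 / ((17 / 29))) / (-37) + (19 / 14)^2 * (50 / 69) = 27084109 / 33810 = 801.07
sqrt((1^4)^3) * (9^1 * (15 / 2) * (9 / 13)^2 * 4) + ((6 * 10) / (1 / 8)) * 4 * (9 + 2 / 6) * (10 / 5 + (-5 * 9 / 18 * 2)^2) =81790830 / 169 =483969.41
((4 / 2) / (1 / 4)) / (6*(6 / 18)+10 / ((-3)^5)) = 486 / 119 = 4.08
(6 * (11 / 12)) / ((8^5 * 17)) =11 / 1114112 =0.00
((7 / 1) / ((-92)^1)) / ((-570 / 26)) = 91 / 26220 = 0.00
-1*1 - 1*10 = -11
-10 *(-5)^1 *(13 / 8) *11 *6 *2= 10725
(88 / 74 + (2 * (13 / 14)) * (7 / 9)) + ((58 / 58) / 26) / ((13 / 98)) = 164530 / 56277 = 2.92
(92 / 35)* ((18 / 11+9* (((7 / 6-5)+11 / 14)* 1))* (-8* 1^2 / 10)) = 730848 / 13475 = 54.24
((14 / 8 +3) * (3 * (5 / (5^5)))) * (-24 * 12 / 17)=-4104 / 10625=-0.39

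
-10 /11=-0.91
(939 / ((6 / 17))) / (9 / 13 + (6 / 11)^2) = 8369933 / 3114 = 2687.84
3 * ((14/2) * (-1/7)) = -3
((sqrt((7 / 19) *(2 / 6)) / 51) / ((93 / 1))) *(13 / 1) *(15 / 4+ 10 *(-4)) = -1885 *sqrt(399) / 1081404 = -0.03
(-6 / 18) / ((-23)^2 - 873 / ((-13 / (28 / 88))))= -286 / 472215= -0.00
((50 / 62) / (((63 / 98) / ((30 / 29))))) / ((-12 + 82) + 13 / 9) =10500 / 578057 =0.02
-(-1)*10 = 10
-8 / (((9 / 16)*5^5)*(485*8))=-16 / 13640625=-0.00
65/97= 0.67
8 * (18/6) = 24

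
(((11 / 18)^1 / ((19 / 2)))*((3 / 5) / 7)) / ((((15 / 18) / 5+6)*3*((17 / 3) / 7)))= 22 / 59755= 0.00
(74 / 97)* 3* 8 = 1776 / 97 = 18.31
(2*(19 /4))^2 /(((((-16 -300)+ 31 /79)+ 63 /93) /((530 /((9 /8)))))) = -234283585 /1735344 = -135.01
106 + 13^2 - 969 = -694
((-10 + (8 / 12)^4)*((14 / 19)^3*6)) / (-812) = 155624 / 5370597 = 0.03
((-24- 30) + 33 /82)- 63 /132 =-54.07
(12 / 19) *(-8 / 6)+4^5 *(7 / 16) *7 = 59568 / 19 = 3135.16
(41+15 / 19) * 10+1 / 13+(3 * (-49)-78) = 47664 / 247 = 192.97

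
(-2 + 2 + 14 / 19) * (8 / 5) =112 / 95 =1.18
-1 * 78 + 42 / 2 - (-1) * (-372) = -429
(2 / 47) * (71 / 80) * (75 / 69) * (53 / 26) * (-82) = -771415 / 112424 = -6.86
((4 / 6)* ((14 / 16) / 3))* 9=7 / 4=1.75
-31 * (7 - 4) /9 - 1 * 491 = -1504 /3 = -501.33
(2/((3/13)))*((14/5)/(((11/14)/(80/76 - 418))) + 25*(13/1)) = -31540262/3135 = -10060.69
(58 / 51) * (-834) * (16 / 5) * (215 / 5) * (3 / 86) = -386976 / 85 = -4552.66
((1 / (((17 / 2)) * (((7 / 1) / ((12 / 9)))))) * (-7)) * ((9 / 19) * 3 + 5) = -976 / 969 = -1.01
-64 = -64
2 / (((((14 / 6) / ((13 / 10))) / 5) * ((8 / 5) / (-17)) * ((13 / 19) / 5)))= -24225 / 56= -432.59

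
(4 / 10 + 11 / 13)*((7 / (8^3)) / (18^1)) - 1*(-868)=868.00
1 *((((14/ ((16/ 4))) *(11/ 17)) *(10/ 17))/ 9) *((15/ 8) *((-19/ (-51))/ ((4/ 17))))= 36575/ 83232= 0.44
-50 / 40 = -5 / 4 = -1.25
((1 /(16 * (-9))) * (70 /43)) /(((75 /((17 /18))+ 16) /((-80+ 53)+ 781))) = -224315 /2510856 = -0.09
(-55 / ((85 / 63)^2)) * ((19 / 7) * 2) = -237006 / 1445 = -164.02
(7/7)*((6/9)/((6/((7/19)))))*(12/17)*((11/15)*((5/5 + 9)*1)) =616/2907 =0.21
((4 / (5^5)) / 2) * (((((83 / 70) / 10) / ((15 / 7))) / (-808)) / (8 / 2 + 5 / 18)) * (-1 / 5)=249 / 121515625000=0.00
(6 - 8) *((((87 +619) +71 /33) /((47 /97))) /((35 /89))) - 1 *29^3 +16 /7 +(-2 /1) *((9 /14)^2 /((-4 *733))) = -70903110323917 /2228290680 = -31819.51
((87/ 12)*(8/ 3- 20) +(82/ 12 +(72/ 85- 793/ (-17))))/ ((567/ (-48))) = 6.04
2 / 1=2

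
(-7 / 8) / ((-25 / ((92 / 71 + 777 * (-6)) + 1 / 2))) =-4632243 / 28400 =-163.11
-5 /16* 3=-0.94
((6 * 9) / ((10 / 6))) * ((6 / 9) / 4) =27 / 5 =5.40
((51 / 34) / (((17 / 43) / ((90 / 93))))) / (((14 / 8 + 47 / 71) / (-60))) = -91.34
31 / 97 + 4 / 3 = 481 / 291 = 1.65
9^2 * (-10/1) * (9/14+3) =-20655/7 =-2950.71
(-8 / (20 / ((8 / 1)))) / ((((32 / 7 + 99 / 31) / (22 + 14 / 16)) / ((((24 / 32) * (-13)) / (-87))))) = -1.06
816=816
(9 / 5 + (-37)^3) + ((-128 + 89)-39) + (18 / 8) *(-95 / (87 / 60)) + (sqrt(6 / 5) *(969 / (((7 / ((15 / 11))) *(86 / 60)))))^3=2951762.93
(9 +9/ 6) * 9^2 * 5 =8505/ 2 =4252.50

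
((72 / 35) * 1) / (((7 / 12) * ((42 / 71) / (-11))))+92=45316 / 1715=26.42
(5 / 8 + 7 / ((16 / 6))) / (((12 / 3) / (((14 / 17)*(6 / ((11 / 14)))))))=5.11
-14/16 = -7/8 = -0.88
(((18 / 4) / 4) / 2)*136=153 / 2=76.50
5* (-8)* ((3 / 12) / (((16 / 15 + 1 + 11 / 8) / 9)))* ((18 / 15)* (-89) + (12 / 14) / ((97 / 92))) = 777224160 / 280427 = 2771.57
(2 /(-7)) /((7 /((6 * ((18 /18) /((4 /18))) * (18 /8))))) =-243 /98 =-2.48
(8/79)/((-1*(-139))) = 8/10981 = 0.00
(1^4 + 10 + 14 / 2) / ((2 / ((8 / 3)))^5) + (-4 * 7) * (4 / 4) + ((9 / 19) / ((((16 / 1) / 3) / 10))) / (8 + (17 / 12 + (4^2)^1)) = 2997043 / 62586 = 47.89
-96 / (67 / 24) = -2304 / 67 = -34.39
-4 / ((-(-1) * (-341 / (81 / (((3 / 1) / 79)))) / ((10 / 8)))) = 10665 / 341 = 31.28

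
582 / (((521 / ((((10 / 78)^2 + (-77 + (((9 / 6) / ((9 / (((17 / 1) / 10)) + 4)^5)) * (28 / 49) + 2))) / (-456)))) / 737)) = 2809880945578777945501 / 20755538651778211008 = 135.38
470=470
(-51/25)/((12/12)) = -51/25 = -2.04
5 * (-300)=-1500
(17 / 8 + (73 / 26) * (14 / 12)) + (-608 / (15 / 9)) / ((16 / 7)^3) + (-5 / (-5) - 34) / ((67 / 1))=-42878843 / 1672320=-25.64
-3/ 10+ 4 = 37/ 10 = 3.70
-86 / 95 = -0.91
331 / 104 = 3.18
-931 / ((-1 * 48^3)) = 931 / 110592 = 0.01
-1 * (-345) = 345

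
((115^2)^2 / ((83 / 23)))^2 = 16182230942831640625 / 6889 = 2348995636933029.56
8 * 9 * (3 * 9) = 1944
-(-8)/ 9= 8/ 9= 0.89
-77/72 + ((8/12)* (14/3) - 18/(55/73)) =-21.85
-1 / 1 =-1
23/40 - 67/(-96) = 611/480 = 1.27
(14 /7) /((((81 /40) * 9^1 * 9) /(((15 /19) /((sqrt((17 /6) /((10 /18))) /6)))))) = 0.03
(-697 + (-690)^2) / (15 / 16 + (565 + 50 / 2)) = 7606448 / 9455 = 804.49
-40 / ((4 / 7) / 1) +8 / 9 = -622 / 9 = -69.11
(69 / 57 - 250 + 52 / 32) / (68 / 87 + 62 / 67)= -218989701 / 1512400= -144.80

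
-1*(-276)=276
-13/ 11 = -1.18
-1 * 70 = -70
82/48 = 41/24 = 1.71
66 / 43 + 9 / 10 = 1047 / 430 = 2.43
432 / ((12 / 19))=684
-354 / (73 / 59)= -20886 / 73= -286.11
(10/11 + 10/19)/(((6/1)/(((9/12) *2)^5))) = 6075/3344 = 1.82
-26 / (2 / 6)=-78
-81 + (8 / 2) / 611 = -49487 / 611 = -80.99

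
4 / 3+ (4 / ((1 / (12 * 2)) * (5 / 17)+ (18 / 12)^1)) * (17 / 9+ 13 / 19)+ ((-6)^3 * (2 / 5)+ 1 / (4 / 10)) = -75.76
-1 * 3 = -3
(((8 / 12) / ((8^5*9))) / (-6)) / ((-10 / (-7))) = -7 / 26542080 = -0.00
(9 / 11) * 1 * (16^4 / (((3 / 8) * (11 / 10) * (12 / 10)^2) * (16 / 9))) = 6144000 / 121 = 50776.86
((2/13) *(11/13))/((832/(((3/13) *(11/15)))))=0.00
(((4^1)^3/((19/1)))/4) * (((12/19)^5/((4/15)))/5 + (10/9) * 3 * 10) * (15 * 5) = 99267908800/47045881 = 2110.02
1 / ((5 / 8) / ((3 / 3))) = 8 / 5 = 1.60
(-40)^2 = 1600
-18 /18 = -1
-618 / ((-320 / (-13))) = -4017 / 160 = -25.11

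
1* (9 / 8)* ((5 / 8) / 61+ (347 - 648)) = -1321947 / 3904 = -338.61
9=9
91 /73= 1.25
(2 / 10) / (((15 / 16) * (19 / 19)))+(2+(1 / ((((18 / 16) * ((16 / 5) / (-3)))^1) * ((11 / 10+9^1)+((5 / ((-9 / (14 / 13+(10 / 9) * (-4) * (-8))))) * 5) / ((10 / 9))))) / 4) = 63374237 / 28599900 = 2.22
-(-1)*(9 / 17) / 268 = 9 / 4556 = 0.00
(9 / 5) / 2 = 9 / 10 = 0.90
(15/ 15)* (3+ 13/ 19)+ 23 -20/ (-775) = 78661/ 2945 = 26.71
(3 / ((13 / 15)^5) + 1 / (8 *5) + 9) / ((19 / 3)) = 675485319 / 282182680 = 2.39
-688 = -688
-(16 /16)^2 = -1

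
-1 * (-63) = 63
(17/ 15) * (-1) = -17/ 15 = -1.13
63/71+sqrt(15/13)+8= sqrt(195)/13+631/71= 9.96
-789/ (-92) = 789/ 92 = 8.58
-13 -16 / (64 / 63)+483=1817 / 4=454.25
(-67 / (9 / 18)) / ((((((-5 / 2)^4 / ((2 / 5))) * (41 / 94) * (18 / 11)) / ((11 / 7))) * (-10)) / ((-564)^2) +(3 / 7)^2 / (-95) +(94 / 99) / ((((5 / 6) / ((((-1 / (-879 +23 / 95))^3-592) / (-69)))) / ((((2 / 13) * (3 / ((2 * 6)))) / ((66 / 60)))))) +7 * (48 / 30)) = -8012158994871535989841513597440 / 689911395909934749201086525129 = -11.61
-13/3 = -4.33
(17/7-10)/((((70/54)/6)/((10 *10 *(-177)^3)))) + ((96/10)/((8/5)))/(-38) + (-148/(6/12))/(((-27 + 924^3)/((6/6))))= 14272832812700937788545/734455656207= 19433212464.33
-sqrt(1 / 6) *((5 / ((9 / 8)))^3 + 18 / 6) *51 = -1125179 *sqrt(6) / 1458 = -1890.34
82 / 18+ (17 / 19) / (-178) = 138509 / 30438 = 4.55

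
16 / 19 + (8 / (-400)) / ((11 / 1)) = 8781 / 10450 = 0.84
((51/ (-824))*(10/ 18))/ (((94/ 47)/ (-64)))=340/ 309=1.10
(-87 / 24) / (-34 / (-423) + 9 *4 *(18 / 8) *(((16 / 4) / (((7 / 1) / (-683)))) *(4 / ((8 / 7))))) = 12267 / 374425792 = 0.00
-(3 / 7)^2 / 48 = -3 / 784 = -0.00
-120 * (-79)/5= 1896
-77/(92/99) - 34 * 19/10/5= -220291/2300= -95.78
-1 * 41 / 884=-41 / 884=-0.05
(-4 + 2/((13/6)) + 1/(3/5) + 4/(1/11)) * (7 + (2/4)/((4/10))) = 18271/52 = 351.37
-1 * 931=-931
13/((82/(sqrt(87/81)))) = 13 * sqrt(87)/738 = 0.16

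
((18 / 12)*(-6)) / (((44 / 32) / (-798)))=5223.27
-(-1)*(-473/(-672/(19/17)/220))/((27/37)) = 237.17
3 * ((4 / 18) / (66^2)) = 1 / 6534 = 0.00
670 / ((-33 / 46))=-30820 / 33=-933.94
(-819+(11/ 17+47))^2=171950769/ 289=594985.36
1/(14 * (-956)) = -1/13384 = -0.00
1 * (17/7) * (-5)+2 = -71/7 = -10.14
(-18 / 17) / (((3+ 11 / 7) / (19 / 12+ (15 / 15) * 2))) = -0.83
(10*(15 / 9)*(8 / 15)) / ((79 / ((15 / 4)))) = 100 / 237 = 0.42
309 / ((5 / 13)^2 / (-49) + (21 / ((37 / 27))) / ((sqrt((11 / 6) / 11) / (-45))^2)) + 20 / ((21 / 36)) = 13692236046711 / 399337554875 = 34.29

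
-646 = -646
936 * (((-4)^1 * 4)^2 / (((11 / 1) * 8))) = 29952 / 11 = 2722.91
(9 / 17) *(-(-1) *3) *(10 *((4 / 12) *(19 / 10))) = 171 / 17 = 10.06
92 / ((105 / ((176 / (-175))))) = -16192 / 18375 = -0.88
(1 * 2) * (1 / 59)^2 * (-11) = -22 / 3481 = -0.01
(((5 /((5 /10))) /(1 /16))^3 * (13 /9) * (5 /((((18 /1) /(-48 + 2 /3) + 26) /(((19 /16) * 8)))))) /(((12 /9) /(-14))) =-628526080000 /5457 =-115177951.26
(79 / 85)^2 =0.86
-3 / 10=-0.30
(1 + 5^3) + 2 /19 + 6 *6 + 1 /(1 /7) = 3213 /19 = 169.11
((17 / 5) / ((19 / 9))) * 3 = 459 / 95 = 4.83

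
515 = 515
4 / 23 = 0.17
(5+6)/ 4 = 2.75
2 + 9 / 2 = 13 / 2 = 6.50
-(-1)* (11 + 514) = 525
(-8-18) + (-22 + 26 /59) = -2806 /59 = -47.56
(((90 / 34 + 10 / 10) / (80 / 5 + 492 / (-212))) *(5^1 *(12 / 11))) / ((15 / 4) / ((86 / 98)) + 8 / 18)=61040736 / 198020845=0.31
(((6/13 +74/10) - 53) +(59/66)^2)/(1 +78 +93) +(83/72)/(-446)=-0.26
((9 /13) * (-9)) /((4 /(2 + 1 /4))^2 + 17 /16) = -104976 /71149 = -1.48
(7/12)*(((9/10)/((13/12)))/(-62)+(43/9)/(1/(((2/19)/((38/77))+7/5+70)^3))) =261989660523105455059/255953115580500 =1023584.57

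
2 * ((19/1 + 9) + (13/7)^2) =3082/49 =62.90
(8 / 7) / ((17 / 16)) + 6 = 842 / 119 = 7.08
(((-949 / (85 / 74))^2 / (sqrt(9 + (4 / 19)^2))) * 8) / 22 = 374808521776 * sqrt(3265) / 259485875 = 82534.84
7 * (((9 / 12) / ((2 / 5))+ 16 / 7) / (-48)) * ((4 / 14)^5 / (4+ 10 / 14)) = -233 / 950796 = -0.00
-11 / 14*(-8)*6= 264 / 7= 37.71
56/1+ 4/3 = 172/3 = 57.33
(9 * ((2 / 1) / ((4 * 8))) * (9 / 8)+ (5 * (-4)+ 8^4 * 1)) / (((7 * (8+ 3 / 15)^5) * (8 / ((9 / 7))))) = 14675878125 / 5813200741376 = 0.00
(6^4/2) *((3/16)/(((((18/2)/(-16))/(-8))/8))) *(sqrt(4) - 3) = -13824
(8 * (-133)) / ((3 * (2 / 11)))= -5852 / 3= -1950.67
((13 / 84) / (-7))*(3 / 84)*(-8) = 13 / 2058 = 0.01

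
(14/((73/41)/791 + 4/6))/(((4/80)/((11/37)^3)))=36259155240/3296547893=11.00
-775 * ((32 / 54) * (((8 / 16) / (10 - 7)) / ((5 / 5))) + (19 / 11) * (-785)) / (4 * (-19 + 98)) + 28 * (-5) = 896803085 / 281556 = 3185.17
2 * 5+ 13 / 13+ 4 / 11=125 / 11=11.36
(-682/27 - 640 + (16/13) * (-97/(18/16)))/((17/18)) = -541508/663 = -816.75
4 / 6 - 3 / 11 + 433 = 14302 / 33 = 433.39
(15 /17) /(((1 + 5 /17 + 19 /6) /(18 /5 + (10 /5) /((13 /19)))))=7632 /5915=1.29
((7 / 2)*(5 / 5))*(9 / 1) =63 / 2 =31.50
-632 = -632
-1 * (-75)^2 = -5625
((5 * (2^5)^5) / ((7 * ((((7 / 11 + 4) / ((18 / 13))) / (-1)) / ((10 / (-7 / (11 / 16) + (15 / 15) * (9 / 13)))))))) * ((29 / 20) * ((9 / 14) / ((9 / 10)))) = 8830687641600 / 1130381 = 7812133.82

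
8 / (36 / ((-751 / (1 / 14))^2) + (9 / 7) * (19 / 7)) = 7896014 / 3444435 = 2.29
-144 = -144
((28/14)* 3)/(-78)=-1/13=-0.08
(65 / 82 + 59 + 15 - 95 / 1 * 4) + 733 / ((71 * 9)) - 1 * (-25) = -14622197 / 52398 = -279.06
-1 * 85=-85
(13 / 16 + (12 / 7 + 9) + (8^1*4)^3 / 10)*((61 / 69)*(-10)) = -37443081 / 1288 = -29070.72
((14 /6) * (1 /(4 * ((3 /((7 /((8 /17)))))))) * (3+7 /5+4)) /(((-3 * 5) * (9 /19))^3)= -0.07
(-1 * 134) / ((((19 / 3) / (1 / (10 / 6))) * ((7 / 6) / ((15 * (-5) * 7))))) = 5712.63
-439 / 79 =-5.56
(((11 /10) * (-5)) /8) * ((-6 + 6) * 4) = 0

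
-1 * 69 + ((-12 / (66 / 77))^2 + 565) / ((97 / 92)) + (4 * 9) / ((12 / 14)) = 694.77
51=51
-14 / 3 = -4.67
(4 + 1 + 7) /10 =6 /5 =1.20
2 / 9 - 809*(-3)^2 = -65527 / 9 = -7280.78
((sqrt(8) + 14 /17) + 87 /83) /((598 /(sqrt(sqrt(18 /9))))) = 2^(1 /4)*(2641 + 2822*sqrt(2)) /843778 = 0.01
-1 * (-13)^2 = -169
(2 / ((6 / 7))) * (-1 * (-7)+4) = 77 / 3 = 25.67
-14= -14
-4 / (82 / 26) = -52 / 41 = -1.27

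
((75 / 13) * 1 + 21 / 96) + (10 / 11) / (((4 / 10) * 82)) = 1128641 / 187616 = 6.02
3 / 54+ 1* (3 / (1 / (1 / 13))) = 67 / 234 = 0.29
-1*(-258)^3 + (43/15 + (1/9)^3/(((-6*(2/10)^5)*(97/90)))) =2023984516486/117855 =17173514.20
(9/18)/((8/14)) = 7/8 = 0.88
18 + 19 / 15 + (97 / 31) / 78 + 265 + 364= 7838029 / 12090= 648.31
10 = 10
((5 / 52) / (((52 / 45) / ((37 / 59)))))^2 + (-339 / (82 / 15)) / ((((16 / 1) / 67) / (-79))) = 21407222765811465 / 1043521147136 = 20514.41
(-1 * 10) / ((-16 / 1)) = 5 / 8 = 0.62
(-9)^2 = 81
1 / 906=0.00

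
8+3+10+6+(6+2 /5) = 167 /5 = 33.40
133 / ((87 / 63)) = 2793 / 29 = 96.31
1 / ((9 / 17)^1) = 17 / 9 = 1.89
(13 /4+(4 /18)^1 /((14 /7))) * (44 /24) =1331 /216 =6.16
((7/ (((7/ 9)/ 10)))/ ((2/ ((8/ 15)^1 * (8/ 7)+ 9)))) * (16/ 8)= 6054/ 7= 864.86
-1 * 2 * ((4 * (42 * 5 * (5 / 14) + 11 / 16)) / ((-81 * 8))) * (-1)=-1211 / 1296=-0.93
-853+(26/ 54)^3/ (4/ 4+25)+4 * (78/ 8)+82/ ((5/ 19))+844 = 67237973/ 196830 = 341.60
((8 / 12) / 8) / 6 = 1 / 72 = 0.01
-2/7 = -0.29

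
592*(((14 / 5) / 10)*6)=24864 / 25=994.56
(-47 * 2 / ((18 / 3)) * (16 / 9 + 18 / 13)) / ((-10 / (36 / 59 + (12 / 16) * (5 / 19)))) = 2098973 / 524628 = 4.00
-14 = -14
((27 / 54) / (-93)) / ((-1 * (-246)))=-1 / 45756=-0.00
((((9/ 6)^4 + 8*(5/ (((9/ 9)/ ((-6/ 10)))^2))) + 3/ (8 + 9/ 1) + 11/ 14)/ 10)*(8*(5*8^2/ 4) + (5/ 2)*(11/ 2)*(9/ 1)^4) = 14132700569/ 76160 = 185565.92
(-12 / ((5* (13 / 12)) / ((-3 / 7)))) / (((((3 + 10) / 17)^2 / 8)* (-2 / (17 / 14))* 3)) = -1414944 / 538265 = -2.63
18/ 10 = 9/ 5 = 1.80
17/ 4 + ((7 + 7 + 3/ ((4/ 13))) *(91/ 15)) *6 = 3475/ 4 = 868.75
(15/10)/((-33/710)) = -355/11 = -32.27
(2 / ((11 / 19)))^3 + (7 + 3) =68182 / 1331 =51.23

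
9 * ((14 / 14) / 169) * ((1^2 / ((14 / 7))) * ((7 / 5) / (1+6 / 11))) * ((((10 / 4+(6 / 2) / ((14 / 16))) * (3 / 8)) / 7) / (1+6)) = 24651 / 22524320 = 0.00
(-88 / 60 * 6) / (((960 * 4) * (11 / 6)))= -0.00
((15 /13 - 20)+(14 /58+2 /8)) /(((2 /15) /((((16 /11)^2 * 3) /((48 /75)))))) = -62277750 /45617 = -1365.23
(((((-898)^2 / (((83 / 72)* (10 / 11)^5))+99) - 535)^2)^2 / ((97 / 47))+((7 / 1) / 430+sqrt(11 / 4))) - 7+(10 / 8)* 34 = sqrt(11) / 2+14712563717531936033817757488834306766223438495881 / 18877855004405975341796875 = 779355690257082389924914.70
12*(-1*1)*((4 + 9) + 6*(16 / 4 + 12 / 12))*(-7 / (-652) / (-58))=903 / 9454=0.10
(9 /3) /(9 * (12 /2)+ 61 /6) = 18 /385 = 0.05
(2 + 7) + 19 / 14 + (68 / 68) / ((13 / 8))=1997 / 182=10.97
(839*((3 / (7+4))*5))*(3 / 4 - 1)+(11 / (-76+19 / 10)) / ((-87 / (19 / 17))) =-725910545 / 2537964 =-286.02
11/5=2.20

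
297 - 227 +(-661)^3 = -288804711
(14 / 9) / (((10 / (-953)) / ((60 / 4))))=-6671 / 3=-2223.67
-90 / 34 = -2.65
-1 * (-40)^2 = -1600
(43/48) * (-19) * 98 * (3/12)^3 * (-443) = 17734619/1536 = 11545.98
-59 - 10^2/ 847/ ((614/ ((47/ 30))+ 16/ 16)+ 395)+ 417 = 2807265133/ 7841526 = 358.00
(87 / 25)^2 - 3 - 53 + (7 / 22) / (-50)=-1207139 / 27500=-43.90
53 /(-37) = -53 /37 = -1.43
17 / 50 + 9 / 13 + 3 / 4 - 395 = -511183 / 1300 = -393.22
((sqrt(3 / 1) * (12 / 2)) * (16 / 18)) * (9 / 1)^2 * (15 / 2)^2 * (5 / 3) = 40500 * sqrt(3) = 70148.06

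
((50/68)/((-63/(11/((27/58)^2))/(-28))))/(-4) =-462550/111537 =-4.15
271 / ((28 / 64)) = 4336 / 7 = 619.43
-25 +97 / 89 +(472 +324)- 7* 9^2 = 18253 / 89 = 205.09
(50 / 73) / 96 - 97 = -96.99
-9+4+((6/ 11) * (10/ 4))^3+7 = 6037/ 1331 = 4.54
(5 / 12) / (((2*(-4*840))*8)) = -1 / 129024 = -0.00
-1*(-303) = 303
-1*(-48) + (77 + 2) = 127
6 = 6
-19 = -19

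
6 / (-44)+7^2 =48.86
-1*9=-9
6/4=3/2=1.50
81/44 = 1.84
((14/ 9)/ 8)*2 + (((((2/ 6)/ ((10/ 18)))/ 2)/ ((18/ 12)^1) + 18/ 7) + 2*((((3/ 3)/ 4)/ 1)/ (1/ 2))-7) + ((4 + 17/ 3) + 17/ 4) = 13957/ 1260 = 11.08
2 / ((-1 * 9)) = -2 / 9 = -0.22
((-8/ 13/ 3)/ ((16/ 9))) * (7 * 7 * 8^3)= -37632/ 13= -2894.77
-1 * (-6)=6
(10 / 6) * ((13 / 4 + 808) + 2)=16265 / 12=1355.42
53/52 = 1.02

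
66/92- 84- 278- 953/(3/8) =-400561/138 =-2902.62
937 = 937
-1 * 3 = -3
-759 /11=-69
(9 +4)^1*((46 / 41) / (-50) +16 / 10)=21021 / 1025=20.51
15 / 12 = 5 / 4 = 1.25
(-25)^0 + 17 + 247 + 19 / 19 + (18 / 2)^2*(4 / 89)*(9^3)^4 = 1028170447679.98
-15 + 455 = 440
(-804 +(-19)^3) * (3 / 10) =-2298.90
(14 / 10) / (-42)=-1 / 30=-0.03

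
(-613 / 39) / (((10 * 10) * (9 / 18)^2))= -613 / 975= -0.63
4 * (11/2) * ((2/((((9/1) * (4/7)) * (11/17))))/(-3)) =-4.41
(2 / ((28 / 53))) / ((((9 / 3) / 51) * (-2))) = -901 / 28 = -32.18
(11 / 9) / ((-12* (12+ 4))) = -0.01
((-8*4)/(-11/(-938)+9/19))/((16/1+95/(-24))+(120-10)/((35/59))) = -95811072/286996925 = -0.33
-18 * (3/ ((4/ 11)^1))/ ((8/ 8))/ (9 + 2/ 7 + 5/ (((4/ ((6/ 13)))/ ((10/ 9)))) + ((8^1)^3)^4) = -81081/ 37520834303276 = -0.00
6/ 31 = 0.19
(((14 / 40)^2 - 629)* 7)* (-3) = 5282571 / 400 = 13206.43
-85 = -85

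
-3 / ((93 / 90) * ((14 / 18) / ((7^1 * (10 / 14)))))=-4050 / 217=-18.66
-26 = -26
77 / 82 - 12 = -907 / 82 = -11.06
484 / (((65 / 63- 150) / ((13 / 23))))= -1.84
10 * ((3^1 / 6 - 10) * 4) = -380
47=47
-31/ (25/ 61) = -1891/ 25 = -75.64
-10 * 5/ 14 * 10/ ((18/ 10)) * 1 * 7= -1250/ 9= -138.89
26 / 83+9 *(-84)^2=63504.31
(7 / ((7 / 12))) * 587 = 7044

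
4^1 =4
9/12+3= 15/4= 3.75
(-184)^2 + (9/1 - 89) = 33776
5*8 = 40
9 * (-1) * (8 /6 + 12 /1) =-120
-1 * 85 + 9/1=-76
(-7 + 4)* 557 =-1671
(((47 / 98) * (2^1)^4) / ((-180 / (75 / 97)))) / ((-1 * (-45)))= -94 / 128331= -0.00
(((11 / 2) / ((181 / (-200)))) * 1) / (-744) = 275 / 33666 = 0.01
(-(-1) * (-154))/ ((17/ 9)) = -1386/ 17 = -81.53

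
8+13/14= 8.93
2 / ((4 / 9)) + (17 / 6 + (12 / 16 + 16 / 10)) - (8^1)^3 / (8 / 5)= -310.32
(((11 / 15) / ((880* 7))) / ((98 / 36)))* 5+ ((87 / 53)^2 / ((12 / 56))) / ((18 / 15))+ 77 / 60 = 11.76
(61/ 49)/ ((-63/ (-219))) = 4453/ 1029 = 4.33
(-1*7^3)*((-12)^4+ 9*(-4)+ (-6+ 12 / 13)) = -92278662 / 13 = -7098358.62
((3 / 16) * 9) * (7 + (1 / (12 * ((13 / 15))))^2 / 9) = 511131 / 43264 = 11.81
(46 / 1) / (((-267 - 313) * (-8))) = 23 / 2320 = 0.01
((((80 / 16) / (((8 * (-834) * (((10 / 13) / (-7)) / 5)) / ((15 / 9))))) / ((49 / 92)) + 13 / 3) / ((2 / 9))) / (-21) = -311051 / 326928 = -0.95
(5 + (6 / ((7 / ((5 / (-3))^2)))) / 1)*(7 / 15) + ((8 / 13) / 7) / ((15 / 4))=3.47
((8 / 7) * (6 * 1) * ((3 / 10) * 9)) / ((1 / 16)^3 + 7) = 2654208 / 1003555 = 2.64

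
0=0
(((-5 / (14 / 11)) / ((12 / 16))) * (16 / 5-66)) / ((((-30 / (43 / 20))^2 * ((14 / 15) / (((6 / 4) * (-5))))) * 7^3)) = -3193223 / 80673600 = -0.04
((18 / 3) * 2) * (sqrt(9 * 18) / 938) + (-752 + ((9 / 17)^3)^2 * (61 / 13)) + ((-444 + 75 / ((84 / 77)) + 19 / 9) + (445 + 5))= -7625459944649 / 11296382292 + 54 * sqrt(2) / 469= -674.87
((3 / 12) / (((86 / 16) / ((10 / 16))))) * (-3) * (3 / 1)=-45 / 172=-0.26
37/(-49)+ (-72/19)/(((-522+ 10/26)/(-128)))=-10637635/6313111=-1.69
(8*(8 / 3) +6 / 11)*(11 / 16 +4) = 9025 / 88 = 102.56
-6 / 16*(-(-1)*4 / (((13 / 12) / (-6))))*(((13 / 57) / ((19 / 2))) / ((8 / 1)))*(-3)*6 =-162 / 361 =-0.45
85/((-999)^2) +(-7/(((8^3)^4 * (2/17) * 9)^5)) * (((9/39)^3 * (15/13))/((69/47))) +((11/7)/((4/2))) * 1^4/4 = 132676387811695250457758535434808092715887129243862828962248784134861/675150687553964442354050235852003017722821678505382971438765877231616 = 0.20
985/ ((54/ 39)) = 12805/ 18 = 711.39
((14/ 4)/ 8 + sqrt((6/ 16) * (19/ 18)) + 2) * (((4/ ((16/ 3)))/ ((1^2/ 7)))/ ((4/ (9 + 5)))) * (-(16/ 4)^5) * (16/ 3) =-244608 - 25088 * sqrt(57)/ 3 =-307744.75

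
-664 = -664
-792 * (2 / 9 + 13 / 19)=-13640 / 19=-717.89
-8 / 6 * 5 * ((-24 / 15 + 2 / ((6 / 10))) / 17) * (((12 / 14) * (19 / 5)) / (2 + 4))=-1976 / 5355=-0.37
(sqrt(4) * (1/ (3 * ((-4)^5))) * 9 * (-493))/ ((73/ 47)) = 69513/ 37376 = 1.86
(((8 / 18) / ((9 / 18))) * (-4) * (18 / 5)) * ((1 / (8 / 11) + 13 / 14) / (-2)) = 516 / 35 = 14.74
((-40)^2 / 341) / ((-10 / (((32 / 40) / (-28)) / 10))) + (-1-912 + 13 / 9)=-97914596 / 107415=-911.55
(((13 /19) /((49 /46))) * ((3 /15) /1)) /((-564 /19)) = -0.00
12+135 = 147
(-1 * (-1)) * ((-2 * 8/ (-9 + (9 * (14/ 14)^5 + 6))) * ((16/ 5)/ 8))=-16/ 15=-1.07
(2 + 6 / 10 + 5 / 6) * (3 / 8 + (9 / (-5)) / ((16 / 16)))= -1957 / 400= -4.89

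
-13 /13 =-1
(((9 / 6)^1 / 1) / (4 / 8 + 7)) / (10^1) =1 / 50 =0.02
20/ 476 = 5/ 119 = 0.04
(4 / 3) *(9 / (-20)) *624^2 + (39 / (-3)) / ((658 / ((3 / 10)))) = -1537256487 / 6580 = -233625.61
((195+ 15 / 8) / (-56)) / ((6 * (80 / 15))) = -225 / 2048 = -0.11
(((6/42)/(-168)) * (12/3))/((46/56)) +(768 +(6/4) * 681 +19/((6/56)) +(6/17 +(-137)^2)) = 113509861/5474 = 20736.18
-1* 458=-458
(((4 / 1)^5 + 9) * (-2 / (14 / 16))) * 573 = -9470544 / 7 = -1352934.86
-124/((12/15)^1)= -155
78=78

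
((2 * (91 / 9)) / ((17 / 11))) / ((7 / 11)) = 3146 / 153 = 20.56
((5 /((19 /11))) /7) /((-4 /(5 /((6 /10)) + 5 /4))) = -6325 /6384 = -0.99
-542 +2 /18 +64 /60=-540.82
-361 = -361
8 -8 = 0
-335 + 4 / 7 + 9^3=2762 / 7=394.57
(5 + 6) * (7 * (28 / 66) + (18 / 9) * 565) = 37388 / 3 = 12462.67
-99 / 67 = -1.48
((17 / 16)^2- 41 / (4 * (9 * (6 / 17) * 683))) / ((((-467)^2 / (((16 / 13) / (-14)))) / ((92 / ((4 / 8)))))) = -122064335 / 1463927646636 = -0.00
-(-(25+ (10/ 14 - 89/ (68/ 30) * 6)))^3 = -9244333.54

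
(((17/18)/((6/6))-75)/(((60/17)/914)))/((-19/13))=134629001/10260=13121.73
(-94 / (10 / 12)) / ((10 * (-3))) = 94 / 25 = 3.76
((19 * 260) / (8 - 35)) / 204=-1235 / 1377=-0.90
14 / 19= 0.74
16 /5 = 3.20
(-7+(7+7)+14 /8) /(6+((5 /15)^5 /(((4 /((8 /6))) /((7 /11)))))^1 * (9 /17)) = 530145 /363556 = 1.46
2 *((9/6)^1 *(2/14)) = 3/7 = 0.43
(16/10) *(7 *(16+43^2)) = 20888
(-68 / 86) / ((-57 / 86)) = 68 / 57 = 1.19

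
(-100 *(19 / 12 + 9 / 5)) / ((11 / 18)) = -6090 / 11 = -553.64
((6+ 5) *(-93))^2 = 1046529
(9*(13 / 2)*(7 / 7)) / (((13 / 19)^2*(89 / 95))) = 308655 / 2314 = 133.39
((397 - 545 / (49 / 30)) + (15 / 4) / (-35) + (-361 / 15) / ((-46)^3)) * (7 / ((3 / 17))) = 76888562183 / 30660840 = 2507.71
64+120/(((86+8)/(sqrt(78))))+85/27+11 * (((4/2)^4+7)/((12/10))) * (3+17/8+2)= 60 * sqrt(78)/47+677953/432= 1580.61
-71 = -71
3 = 3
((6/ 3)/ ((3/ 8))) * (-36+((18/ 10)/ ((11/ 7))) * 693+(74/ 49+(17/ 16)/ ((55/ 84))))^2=67286862962449/ 21789075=3088100.94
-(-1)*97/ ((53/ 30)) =2910/ 53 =54.91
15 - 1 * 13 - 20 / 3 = -14 / 3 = -4.67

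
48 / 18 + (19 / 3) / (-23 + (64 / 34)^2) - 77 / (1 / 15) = -19444202 / 16869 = -1152.66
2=2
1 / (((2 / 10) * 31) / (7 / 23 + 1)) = 150 / 713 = 0.21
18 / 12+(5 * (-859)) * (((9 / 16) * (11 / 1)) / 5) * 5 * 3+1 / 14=-8929129 / 112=-79724.37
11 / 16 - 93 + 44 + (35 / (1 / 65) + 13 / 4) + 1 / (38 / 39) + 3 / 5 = 2231.56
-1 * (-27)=27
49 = 49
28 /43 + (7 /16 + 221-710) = -487.91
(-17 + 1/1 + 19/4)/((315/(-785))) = 785/28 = 28.04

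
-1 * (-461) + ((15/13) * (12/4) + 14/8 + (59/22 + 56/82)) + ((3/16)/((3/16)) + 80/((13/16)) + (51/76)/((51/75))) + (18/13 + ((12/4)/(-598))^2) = 1750974489607/3064308676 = 571.41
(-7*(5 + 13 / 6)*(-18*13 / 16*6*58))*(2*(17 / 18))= 1929109 / 4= 482277.25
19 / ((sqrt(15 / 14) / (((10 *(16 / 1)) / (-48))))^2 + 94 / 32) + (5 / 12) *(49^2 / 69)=29206415 / 1406772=20.76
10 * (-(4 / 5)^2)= -32 / 5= -6.40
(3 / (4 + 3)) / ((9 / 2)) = 0.10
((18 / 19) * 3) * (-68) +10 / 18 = -32953 / 171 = -192.71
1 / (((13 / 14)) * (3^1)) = 14 / 39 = 0.36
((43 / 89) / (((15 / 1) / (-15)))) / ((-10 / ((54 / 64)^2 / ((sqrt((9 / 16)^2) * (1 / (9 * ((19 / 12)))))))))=198531 / 227840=0.87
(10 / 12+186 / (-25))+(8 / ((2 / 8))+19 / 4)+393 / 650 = 119917 / 3900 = 30.75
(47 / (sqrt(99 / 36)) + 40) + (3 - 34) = 9 + 94*sqrt(11) / 11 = 37.34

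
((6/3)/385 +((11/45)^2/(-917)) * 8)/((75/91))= 0.01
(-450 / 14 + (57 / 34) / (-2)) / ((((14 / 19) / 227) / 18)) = -609388083 / 3332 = -182889.58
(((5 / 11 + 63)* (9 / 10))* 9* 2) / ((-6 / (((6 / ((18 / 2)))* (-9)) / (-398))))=-28269 / 10945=-2.58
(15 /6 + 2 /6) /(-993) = -17 /5958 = -0.00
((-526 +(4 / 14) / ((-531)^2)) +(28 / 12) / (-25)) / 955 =-25959115363 / 47122732125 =-0.55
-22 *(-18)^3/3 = 42768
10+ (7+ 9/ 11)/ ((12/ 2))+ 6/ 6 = 406/ 33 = 12.30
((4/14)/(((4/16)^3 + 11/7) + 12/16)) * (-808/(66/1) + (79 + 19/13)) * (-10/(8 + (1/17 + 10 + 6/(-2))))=-2487610/449163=-5.54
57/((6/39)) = 741/2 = 370.50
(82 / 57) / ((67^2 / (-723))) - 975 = -83178487 / 85291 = -975.23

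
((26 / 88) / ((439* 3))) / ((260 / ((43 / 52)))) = 43 / 60265920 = 0.00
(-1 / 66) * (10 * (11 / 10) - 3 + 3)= -1 / 6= -0.17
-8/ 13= -0.62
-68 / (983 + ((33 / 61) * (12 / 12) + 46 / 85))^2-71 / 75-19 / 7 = -4170044658767861 / 1139038218550575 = -3.66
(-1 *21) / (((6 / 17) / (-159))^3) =15360086721 / 8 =1920010840.12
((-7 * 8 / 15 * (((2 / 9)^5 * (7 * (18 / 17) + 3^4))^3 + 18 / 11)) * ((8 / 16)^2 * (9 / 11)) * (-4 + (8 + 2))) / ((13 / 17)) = -699385467266756984 / 71328677775362865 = -9.81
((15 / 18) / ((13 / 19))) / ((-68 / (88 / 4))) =-1045 / 2652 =-0.39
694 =694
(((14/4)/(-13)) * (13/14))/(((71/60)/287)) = -60.63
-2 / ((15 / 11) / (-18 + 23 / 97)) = 37906 / 1455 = 26.05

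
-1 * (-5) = 5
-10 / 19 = -0.53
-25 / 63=-0.40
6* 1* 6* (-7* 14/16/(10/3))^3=-28588707/128000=-223.35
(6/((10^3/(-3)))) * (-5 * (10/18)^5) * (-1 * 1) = -0.00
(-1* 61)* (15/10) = -183/2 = -91.50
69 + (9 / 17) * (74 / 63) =8285 / 119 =69.62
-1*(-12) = 12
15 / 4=3.75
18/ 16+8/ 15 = 1.66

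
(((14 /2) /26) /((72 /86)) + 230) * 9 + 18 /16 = 107849 /52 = 2074.02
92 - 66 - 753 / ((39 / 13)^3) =-1.89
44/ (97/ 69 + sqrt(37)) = -73623/ 41687 + 52371 * sqrt(37)/ 41687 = 5.88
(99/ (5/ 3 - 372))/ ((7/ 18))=-486/ 707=-0.69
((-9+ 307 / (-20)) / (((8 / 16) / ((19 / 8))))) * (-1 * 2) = 9253 / 40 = 231.32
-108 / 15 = -36 / 5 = -7.20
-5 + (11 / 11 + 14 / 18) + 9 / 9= -20 / 9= -2.22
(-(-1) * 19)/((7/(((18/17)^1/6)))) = 57/119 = 0.48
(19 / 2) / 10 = 19 / 20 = 0.95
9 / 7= 1.29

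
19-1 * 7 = 12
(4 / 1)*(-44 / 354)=-88 / 177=-0.50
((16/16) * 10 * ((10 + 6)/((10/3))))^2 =2304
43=43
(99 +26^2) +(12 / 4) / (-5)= 774.40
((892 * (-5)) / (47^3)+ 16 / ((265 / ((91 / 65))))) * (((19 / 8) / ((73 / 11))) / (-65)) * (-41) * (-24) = -147010003932 / 652748178875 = -0.23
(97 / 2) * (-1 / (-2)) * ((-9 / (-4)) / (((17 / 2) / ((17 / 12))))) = 291 / 32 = 9.09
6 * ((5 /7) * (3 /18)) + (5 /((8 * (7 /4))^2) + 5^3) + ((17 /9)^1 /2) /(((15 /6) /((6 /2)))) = 373007 /2940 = 126.87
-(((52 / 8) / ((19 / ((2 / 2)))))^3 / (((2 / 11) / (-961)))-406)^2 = -4594203093863601 / 12043745536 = -381459.66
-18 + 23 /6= -85 /6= -14.17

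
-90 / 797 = -0.11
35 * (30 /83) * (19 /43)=19950 /3569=5.59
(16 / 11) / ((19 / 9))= 144 / 209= 0.69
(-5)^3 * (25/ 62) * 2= -3125/ 31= -100.81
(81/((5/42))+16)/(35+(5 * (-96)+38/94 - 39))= -163654/113645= -1.44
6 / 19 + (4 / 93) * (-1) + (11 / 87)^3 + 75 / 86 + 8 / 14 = 401212065505 / 233490676734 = 1.72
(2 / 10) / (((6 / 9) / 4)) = 6 / 5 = 1.20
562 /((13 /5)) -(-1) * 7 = 2901 /13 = 223.15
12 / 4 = 3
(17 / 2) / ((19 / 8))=68 / 19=3.58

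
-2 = -2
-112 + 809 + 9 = 706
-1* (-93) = 93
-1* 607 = -607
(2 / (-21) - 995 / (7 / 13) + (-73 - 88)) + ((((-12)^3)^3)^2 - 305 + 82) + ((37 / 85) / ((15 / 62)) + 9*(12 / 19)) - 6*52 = 4514651741106114804899077 / 169575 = 26623333280885241367.53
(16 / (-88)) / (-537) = 2 / 5907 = 0.00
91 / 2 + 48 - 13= 80.50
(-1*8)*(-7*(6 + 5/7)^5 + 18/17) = 764156.48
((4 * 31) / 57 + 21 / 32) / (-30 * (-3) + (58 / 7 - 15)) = 36155 / 1063392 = 0.03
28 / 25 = 1.12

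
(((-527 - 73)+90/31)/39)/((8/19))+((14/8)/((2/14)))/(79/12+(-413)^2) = -119979216841/3299614084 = -36.36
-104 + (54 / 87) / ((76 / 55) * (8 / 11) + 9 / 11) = -3315758 / 31987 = -103.66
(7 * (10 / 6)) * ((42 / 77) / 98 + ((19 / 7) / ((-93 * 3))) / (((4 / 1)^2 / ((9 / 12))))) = 81965 / 1374912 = 0.06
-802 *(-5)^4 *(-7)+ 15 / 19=66666265 / 19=3508750.79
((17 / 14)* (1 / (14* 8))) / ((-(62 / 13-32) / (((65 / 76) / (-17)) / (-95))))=169 / 801523968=0.00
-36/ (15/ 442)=-5304/ 5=-1060.80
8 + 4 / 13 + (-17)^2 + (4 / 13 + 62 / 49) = 190387 / 637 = 298.88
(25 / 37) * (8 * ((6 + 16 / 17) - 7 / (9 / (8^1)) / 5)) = 30.79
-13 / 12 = -1.08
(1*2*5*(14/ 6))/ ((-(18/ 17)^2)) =-10115/ 486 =-20.81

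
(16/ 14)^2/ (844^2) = 4/ 2181529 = 0.00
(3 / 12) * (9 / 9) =1 / 4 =0.25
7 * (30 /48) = 35 /8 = 4.38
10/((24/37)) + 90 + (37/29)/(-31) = 1136791/10788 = 105.38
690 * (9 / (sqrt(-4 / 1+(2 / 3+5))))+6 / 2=3+1242 * sqrt(15)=4813.25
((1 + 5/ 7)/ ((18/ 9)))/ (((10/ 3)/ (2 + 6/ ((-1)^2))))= 72/ 35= 2.06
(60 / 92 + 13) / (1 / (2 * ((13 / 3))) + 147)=8164 / 87975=0.09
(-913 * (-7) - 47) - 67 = 6277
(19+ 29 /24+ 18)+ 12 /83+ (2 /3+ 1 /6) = 78059 /1992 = 39.19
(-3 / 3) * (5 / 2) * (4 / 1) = -10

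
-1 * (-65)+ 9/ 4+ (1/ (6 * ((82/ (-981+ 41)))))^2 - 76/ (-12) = 4673869/ 60516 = 77.23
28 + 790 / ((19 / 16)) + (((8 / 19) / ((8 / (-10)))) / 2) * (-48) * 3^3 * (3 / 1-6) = -6268 / 19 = -329.89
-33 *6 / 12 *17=-561 / 2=-280.50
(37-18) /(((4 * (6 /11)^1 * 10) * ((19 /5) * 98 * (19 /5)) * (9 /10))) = 275 /402192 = 0.00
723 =723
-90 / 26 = -3.46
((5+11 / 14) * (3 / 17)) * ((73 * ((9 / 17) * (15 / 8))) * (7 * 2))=2394765 / 2312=1035.80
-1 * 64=-64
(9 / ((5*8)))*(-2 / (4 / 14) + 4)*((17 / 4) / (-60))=153 / 3200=0.05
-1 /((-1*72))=1 /72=0.01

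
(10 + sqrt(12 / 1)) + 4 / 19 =2 * sqrt(3) + 194 / 19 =13.67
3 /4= 0.75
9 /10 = 0.90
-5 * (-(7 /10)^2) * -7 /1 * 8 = -686 /5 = -137.20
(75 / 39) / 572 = 25 / 7436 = 0.00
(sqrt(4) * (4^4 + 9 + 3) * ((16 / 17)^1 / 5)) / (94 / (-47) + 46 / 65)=-27872 / 357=-78.07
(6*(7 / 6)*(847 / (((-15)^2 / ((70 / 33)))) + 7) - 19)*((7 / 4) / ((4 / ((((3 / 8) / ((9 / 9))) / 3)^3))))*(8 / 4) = 20293 / 138240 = 0.15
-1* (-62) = 62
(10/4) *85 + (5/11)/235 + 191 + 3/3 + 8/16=209386/517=405.00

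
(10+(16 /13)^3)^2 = 679436356 /4826809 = 140.76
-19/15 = -1.27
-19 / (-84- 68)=1 / 8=0.12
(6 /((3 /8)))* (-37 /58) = -296 /29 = -10.21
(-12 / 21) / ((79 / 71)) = -284 / 553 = -0.51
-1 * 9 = -9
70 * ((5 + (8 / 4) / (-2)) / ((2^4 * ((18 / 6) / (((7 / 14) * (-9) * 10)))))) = -262.50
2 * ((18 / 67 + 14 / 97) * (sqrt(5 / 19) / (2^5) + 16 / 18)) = 671 * sqrt(95) / 493924 + 42944 / 58491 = 0.75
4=4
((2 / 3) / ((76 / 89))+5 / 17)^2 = 4338889 / 3755844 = 1.16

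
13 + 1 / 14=183 / 14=13.07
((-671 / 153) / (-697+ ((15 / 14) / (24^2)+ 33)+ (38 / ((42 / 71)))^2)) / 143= -382592 / 43195148581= -0.00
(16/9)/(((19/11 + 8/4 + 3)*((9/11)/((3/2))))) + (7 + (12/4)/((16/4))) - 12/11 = 314003/43956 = 7.14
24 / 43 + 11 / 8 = 665 / 344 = 1.93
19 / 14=1.36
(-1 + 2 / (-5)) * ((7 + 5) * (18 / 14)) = -108 / 5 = -21.60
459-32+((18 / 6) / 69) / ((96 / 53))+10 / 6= 946549 / 2208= 428.69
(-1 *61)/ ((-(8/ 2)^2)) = 61/ 16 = 3.81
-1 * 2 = -2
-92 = -92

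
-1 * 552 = -552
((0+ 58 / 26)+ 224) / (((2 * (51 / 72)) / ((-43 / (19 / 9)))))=-803412 / 247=-3252.68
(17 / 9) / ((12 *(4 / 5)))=85 / 432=0.20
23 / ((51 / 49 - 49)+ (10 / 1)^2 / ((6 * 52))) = -87906 / 182075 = -0.48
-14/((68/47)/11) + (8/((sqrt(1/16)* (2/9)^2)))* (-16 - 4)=-444259/34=-13066.44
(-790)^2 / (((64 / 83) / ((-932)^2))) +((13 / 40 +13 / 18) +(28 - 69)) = 253096783788617 / 360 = 703046621635.05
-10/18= -0.56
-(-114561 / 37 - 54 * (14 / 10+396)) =4542831 / 185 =24555.84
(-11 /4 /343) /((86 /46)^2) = -5819 /2536828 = -0.00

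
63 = 63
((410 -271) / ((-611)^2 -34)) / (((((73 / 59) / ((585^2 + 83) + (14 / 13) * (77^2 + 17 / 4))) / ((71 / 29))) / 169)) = 68626347681697 / 1580497158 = 43420.73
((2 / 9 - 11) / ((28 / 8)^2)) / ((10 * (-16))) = 97 / 17640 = 0.01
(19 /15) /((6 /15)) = 19 /6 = 3.17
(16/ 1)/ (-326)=-8/ 163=-0.05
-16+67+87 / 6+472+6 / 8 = 2153 / 4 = 538.25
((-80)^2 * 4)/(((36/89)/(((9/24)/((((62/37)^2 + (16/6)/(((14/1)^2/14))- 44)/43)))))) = -7334828200/294689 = -24890.06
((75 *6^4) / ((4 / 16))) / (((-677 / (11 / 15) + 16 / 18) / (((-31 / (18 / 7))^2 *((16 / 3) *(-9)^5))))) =1761761777529600 / 91307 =19294925663.20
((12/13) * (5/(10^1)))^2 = 36/169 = 0.21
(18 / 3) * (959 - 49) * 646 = 3527160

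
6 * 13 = 78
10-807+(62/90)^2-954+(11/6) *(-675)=-12101503/4050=-2988.03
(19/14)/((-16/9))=-171/224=-0.76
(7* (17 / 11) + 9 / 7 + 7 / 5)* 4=20796 / 385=54.02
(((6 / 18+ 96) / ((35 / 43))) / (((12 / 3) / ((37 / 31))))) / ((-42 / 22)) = -18.50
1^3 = 1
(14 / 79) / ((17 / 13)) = 182 / 1343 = 0.14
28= 28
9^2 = 81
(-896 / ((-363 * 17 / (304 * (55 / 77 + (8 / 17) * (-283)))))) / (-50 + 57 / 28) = 1561305088 / 12808191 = 121.90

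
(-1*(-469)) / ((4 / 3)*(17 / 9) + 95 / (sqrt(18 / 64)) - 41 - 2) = 13840659 / 22198151 + 43307460*sqrt(2) / 22198151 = 3.38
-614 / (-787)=614 / 787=0.78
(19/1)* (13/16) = 247/16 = 15.44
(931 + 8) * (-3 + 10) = 6573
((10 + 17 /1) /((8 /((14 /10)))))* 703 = 132867 /40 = 3321.68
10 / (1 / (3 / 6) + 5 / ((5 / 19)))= 0.48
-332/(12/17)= -1411/3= -470.33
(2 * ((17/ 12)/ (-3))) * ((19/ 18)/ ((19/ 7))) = -119/ 324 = -0.37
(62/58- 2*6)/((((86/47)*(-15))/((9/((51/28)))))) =208586/105995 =1.97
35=35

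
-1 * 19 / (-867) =19 / 867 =0.02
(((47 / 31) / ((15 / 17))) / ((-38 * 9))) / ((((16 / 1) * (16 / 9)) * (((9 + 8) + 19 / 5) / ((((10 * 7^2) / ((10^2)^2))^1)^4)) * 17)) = -270945647 / 94089216000000000000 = -0.00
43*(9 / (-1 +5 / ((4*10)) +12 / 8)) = 619.20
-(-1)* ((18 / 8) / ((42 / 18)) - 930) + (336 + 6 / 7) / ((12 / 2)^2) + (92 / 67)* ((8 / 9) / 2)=-15517549 / 16884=-919.07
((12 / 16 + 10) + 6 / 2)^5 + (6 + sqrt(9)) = 503293591 / 1024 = 491497.65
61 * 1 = 61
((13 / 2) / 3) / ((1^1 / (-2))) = -13 / 3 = -4.33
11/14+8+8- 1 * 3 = 193/14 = 13.79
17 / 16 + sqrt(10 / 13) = sqrt(130) / 13 + 17 / 16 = 1.94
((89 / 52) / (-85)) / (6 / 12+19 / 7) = -0.01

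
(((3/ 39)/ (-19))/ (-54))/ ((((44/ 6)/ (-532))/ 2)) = -0.01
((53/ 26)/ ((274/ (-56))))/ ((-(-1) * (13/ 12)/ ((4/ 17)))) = -35616/ 393601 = -0.09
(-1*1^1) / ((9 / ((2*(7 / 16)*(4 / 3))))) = -7 / 54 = -0.13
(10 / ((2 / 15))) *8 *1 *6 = 3600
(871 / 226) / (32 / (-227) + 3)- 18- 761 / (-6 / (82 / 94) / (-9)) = -3489678358 / 3446839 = -1012.43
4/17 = 0.24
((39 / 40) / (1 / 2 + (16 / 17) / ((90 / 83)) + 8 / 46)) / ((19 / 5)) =686205 / 4123684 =0.17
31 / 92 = 0.34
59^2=3481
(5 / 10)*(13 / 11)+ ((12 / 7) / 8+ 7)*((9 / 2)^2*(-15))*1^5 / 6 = -449227 / 1232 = -364.63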